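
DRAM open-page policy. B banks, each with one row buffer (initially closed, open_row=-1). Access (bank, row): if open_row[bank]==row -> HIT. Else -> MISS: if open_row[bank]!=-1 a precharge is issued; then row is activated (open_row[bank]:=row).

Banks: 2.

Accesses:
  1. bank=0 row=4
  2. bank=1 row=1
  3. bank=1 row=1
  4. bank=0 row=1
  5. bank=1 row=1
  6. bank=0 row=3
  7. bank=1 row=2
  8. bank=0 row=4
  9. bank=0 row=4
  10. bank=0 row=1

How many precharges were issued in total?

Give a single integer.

Acc 1: bank0 row4 -> MISS (open row4); precharges=0
Acc 2: bank1 row1 -> MISS (open row1); precharges=0
Acc 3: bank1 row1 -> HIT
Acc 4: bank0 row1 -> MISS (open row1); precharges=1
Acc 5: bank1 row1 -> HIT
Acc 6: bank0 row3 -> MISS (open row3); precharges=2
Acc 7: bank1 row2 -> MISS (open row2); precharges=3
Acc 8: bank0 row4 -> MISS (open row4); precharges=4
Acc 9: bank0 row4 -> HIT
Acc 10: bank0 row1 -> MISS (open row1); precharges=5

Answer: 5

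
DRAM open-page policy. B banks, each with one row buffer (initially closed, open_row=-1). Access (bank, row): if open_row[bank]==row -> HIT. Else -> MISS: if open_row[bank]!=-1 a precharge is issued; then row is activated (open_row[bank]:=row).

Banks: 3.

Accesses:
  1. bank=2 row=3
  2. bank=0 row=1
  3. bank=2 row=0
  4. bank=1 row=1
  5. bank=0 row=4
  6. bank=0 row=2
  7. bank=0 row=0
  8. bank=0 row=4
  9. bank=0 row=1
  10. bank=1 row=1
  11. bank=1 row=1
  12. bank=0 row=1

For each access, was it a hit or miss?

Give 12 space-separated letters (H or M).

Acc 1: bank2 row3 -> MISS (open row3); precharges=0
Acc 2: bank0 row1 -> MISS (open row1); precharges=0
Acc 3: bank2 row0 -> MISS (open row0); precharges=1
Acc 4: bank1 row1 -> MISS (open row1); precharges=1
Acc 5: bank0 row4 -> MISS (open row4); precharges=2
Acc 6: bank0 row2 -> MISS (open row2); precharges=3
Acc 7: bank0 row0 -> MISS (open row0); precharges=4
Acc 8: bank0 row4 -> MISS (open row4); precharges=5
Acc 9: bank0 row1 -> MISS (open row1); precharges=6
Acc 10: bank1 row1 -> HIT
Acc 11: bank1 row1 -> HIT
Acc 12: bank0 row1 -> HIT

Answer: M M M M M M M M M H H H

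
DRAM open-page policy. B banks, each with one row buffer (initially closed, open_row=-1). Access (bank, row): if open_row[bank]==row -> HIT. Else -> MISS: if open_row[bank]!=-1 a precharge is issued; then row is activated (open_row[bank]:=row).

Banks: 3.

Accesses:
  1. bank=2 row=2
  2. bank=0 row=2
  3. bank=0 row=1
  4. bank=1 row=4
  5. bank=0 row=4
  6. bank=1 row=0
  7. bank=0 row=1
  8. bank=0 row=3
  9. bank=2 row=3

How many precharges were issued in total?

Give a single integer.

Answer: 6

Derivation:
Acc 1: bank2 row2 -> MISS (open row2); precharges=0
Acc 2: bank0 row2 -> MISS (open row2); precharges=0
Acc 3: bank0 row1 -> MISS (open row1); precharges=1
Acc 4: bank1 row4 -> MISS (open row4); precharges=1
Acc 5: bank0 row4 -> MISS (open row4); precharges=2
Acc 6: bank1 row0 -> MISS (open row0); precharges=3
Acc 7: bank0 row1 -> MISS (open row1); precharges=4
Acc 8: bank0 row3 -> MISS (open row3); precharges=5
Acc 9: bank2 row3 -> MISS (open row3); precharges=6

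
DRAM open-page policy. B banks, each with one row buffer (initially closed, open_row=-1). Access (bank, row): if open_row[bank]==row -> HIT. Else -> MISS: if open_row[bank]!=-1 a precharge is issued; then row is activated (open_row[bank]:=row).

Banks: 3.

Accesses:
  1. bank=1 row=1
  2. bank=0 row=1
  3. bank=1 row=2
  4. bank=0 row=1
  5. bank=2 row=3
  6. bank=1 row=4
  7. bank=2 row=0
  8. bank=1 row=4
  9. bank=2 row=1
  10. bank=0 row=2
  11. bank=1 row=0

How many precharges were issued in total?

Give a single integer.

Acc 1: bank1 row1 -> MISS (open row1); precharges=0
Acc 2: bank0 row1 -> MISS (open row1); precharges=0
Acc 3: bank1 row2 -> MISS (open row2); precharges=1
Acc 4: bank0 row1 -> HIT
Acc 5: bank2 row3 -> MISS (open row3); precharges=1
Acc 6: bank1 row4 -> MISS (open row4); precharges=2
Acc 7: bank2 row0 -> MISS (open row0); precharges=3
Acc 8: bank1 row4 -> HIT
Acc 9: bank2 row1 -> MISS (open row1); precharges=4
Acc 10: bank0 row2 -> MISS (open row2); precharges=5
Acc 11: bank1 row0 -> MISS (open row0); precharges=6

Answer: 6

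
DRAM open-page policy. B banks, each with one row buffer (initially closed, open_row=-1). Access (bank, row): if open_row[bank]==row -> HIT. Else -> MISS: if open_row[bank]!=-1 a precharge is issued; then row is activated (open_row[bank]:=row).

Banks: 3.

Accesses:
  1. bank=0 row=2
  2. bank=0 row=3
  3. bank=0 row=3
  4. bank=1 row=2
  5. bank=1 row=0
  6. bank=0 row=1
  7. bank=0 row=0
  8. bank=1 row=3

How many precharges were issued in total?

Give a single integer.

Answer: 5

Derivation:
Acc 1: bank0 row2 -> MISS (open row2); precharges=0
Acc 2: bank0 row3 -> MISS (open row3); precharges=1
Acc 3: bank0 row3 -> HIT
Acc 4: bank1 row2 -> MISS (open row2); precharges=1
Acc 5: bank1 row0 -> MISS (open row0); precharges=2
Acc 6: bank0 row1 -> MISS (open row1); precharges=3
Acc 7: bank0 row0 -> MISS (open row0); precharges=4
Acc 8: bank1 row3 -> MISS (open row3); precharges=5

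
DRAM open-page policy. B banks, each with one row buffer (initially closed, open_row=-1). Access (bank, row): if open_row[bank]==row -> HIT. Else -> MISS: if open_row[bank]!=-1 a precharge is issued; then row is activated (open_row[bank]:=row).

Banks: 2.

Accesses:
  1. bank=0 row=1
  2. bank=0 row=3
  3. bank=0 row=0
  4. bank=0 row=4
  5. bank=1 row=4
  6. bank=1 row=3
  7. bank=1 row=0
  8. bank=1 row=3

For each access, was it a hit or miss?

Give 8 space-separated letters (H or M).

Acc 1: bank0 row1 -> MISS (open row1); precharges=0
Acc 2: bank0 row3 -> MISS (open row3); precharges=1
Acc 3: bank0 row0 -> MISS (open row0); precharges=2
Acc 4: bank0 row4 -> MISS (open row4); precharges=3
Acc 5: bank1 row4 -> MISS (open row4); precharges=3
Acc 6: bank1 row3 -> MISS (open row3); precharges=4
Acc 7: bank1 row0 -> MISS (open row0); precharges=5
Acc 8: bank1 row3 -> MISS (open row3); precharges=6

Answer: M M M M M M M M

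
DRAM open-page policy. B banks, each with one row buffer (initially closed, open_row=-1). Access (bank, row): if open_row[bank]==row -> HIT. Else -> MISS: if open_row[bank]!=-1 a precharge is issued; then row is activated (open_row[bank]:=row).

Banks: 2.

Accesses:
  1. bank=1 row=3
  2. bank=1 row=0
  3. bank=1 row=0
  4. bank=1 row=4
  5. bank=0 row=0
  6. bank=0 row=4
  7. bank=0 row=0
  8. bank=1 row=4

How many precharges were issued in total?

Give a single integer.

Acc 1: bank1 row3 -> MISS (open row3); precharges=0
Acc 2: bank1 row0 -> MISS (open row0); precharges=1
Acc 3: bank1 row0 -> HIT
Acc 4: bank1 row4 -> MISS (open row4); precharges=2
Acc 5: bank0 row0 -> MISS (open row0); precharges=2
Acc 6: bank0 row4 -> MISS (open row4); precharges=3
Acc 7: bank0 row0 -> MISS (open row0); precharges=4
Acc 8: bank1 row4 -> HIT

Answer: 4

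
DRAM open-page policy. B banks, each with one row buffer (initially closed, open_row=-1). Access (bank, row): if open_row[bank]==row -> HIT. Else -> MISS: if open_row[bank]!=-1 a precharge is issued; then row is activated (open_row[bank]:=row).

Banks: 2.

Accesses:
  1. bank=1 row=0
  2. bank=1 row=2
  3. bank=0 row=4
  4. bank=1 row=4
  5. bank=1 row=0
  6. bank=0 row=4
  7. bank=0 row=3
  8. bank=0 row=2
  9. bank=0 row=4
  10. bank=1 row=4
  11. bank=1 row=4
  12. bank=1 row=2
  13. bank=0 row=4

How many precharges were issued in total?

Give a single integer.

Answer: 8

Derivation:
Acc 1: bank1 row0 -> MISS (open row0); precharges=0
Acc 2: bank1 row2 -> MISS (open row2); precharges=1
Acc 3: bank0 row4 -> MISS (open row4); precharges=1
Acc 4: bank1 row4 -> MISS (open row4); precharges=2
Acc 5: bank1 row0 -> MISS (open row0); precharges=3
Acc 6: bank0 row4 -> HIT
Acc 7: bank0 row3 -> MISS (open row3); precharges=4
Acc 8: bank0 row2 -> MISS (open row2); precharges=5
Acc 9: bank0 row4 -> MISS (open row4); precharges=6
Acc 10: bank1 row4 -> MISS (open row4); precharges=7
Acc 11: bank1 row4 -> HIT
Acc 12: bank1 row2 -> MISS (open row2); precharges=8
Acc 13: bank0 row4 -> HIT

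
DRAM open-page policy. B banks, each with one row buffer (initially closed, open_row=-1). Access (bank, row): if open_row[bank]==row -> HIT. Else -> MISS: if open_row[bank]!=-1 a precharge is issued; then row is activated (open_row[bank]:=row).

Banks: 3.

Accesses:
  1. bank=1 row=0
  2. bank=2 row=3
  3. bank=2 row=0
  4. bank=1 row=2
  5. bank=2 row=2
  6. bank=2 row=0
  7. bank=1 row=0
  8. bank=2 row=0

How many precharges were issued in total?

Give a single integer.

Answer: 5

Derivation:
Acc 1: bank1 row0 -> MISS (open row0); precharges=0
Acc 2: bank2 row3 -> MISS (open row3); precharges=0
Acc 3: bank2 row0 -> MISS (open row0); precharges=1
Acc 4: bank1 row2 -> MISS (open row2); precharges=2
Acc 5: bank2 row2 -> MISS (open row2); precharges=3
Acc 6: bank2 row0 -> MISS (open row0); precharges=4
Acc 7: bank1 row0 -> MISS (open row0); precharges=5
Acc 8: bank2 row0 -> HIT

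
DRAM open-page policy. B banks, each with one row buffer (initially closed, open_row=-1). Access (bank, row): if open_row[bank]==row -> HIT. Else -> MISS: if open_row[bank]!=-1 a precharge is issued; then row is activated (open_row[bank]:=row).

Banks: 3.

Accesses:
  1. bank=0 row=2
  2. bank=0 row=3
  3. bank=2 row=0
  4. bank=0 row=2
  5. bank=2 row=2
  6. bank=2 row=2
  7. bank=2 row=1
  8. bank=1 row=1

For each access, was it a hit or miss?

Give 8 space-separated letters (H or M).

Acc 1: bank0 row2 -> MISS (open row2); precharges=0
Acc 2: bank0 row3 -> MISS (open row3); precharges=1
Acc 3: bank2 row0 -> MISS (open row0); precharges=1
Acc 4: bank0 row2 -> MISS (open row2); precharges=2
Acc 5: bank2 row2 -> MISS (open row2); precharges=3
Acc 6: bank2 row2 -> HIT
Acc 7: bank2 row1 -> MISS (open row1); precharges=4
Acc 8: bank1 row1 -> MISS (open row1); precharges=4

Answer: M M M M M H M M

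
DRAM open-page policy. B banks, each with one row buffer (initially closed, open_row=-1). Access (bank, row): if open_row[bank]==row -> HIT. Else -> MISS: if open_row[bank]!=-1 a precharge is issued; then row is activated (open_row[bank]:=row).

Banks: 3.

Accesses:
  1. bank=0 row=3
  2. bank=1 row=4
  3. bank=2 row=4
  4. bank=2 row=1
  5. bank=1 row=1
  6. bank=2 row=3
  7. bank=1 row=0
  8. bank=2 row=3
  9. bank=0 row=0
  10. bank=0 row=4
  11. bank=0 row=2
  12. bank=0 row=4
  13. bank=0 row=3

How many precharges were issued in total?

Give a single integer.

Acc 1: bank0 row3 -> MISS (open row3); precharges=0
Acc 2: bank1 row4 -> MISS (open row4); precharges=0
Acc 3: bank2 row4 -> MISS (open row4); precharges=0
Acc 4: bank2 row1 -> MISS (open row1); precharges=1
Acc 5: bank1 row1 -> MISS (open row1); precharges=2
Acc 6: bank2 row3 -> MISS (open row3); precharges=3
Acc 7: bank1 row0 -> MISS (open row0); precharges=4
Acc 8: bank2 row3 -> HIT
Acc 9: bank0 row0 -> MISS (open row0); precharges=5
Acc 10: bank0 row4 -> MISS (open row4); precharges=6
Acc 11: bank0 row2 -> MISS (open row2); precharges=7
Acc 12: bank0 row4 -> MISS (open row4); precharges=8
Acc 13: bank0 row3 -> MISS (open row3); precharges=9

Answer: 9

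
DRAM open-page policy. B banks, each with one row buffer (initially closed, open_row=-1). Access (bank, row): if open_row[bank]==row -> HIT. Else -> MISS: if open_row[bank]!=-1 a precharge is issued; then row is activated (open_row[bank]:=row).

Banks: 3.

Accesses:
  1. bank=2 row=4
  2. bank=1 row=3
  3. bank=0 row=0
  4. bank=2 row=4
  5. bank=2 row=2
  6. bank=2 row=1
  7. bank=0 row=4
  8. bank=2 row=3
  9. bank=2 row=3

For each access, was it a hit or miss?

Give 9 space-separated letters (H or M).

Answer: M M M H M M M M H

Derivation:
Acc 1: bank2 row4 -> MISS (open row4); precharges=0
Acc 2: bank1 row3 -> MISS (open row3); precharges=0
Acc 3: bank0 row0 -> MISS (open row0); precharges=0
Acc 4: bank2 row4 -> HIT
Acc 5: bank2 row2 -> MISS (open row2); precharges=1
Acc 6: bank2 row1 -> MISS (open row1); precharges=2
Acc 7: bank0 row4 -> MISS (open row4); precharges=3
Acc 8: bank2 row3 -> MISS (open row3); precharges=4
Acc 9: bank2 row3 -> HIT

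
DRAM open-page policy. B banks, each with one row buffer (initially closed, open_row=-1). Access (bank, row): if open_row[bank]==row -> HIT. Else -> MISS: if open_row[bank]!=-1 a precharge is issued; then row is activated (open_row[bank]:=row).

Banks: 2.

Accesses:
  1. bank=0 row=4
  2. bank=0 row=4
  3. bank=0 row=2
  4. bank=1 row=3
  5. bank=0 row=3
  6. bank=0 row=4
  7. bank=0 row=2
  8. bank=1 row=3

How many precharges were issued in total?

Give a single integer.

Acc 1: bank0 row4 -> MISS (open row4); precharges=0
Acc 2: bank0 row4 -> HIT
Acc 3: bank0 row2 -> MISS (open row2); precharges=1
Acc 4: bank1 row3 -> MISS (open row3); precharges=1
Acc 5: bank0 row3 -> MISS (open row3); precharges=2
Acc 6: bank0 row4 -> MISS (open row4); precharges=3
Acc 7: bank0 row2 -> MISS (open row2); precharges=4
Acc 8: bank1 row3 -> HIT

Answer: 4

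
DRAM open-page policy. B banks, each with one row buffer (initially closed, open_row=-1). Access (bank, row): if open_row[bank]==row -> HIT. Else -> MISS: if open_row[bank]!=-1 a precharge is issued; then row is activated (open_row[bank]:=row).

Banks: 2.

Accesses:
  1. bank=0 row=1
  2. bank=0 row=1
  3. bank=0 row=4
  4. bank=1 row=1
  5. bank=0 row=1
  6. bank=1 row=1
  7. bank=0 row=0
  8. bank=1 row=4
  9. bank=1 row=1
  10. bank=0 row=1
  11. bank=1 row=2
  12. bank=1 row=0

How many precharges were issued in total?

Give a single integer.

Acc 1: bank0 row1 -> MISS (open row1); precharges=0
Acc 2: bank0 row1 -> HIT
Acc 3: bank0 row4 -> MISS (open row4); precharges=1
Acc 4: bank1 row1 -> MISS (open row1); precharges=1
Acc 5: bank0 row1 -> MISS (open row1); precharges=2
Acc 6: bank1 row1 -> HIT
Acc 7: bank0 row0 -> MISS (open row0); precharges=3
Acc 8: bank1 row4 -> MISS (open row4); precharges=4
Acc 9: bank1 row1 -> MISS (open row1); precharges=5
Acc 10: bank0 row1 -> MISS (open row1); precharges=6
Acc 11: bank1 row2 -> MISS (open row2); precharges=7
Acc 12: bank1 row0 -> MISS (open row0); precharges=8

Answer: 8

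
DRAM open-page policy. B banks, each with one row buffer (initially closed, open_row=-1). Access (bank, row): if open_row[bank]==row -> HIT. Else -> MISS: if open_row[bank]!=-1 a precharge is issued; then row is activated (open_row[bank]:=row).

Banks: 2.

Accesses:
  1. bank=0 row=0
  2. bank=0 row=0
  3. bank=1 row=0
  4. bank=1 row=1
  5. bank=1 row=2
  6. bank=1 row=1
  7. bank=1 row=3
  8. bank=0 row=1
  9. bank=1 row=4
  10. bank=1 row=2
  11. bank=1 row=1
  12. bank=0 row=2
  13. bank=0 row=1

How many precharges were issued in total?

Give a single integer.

Acc 1: bank0 row0 -> MISS (open row0); precharges=0
Acc 2: bank0 row0 -> HIT
Acc 3: bank1 row0 -> MISS (open row0); precharges=0
Acc 4: bank1 row1 -> MISS (open row1); precharges=1
Acc 5: bank1 row2 -> MISS (open row2); precharges=2
Acc 6: bank1 row1 -> MISS (open row1); precharges=3
Acc 7: bank1 row3 -> MISS (open row3); precharges=4
Acc 8: bank0 row1 -> MISS (open row1); precharges=5
Acc 9: bank1 row4 -> MISS (open row4); precharges=6
Acc 10: bank1 row2 -> MISS (open row2); precharges=7
Acc 11: bank1 row1 -> MISS (open row1); precharges=8
Acc 12: bank0 row2 -> MISS (open row2); precharges=9
Acc 13: bank0 row1 -> MISS (open row1); precharges=10

Answer: 10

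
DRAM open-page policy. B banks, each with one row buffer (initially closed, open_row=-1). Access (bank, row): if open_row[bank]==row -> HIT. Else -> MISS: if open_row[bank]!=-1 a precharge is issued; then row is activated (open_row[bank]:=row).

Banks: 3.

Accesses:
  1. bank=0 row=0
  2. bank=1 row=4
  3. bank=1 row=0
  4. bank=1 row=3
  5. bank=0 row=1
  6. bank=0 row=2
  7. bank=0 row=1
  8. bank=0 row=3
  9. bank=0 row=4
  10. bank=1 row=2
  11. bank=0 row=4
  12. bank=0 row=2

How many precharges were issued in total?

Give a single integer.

Answer: 9

Derivation:
Acc 1: bank0 row0 -> MISS (open row0); precharges=0
Acc 2: bank1 row4 -> MISS (open row4); precharges=0
Acc 3: bank1 row0 -> MISS (open row0); precharges=1
Acc 4: bank1 row3 -> MISS (open row3); precharges=2
Acc 5: bank0 row1 -> MISS (open row1); precharges=3
Acc 6: bank0 row2 -> MISS (open row2); precharges=4
Acc 7: bank0 row1 -> MISS (open row1); precharges=5
Acc 8: bank0 row3 -> MISS (open row3); precharges=6
Acc 9: bank0 row4 -> MISS (open row4); precharges=7
Acc 10: bank1 row2 -> MISS (open row2); precharges=8
Acc 11: bank0 row4 -> HIT
Acc 12: bank0 row2 -> MISS (open row2); precharges=9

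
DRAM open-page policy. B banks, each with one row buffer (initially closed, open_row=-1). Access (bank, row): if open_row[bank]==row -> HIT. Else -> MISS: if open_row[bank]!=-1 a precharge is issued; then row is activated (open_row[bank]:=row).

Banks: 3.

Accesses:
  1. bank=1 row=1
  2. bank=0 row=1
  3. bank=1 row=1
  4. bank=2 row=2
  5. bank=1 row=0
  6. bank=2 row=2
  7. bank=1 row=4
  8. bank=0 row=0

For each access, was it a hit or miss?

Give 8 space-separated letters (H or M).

Acc 1: bank1 row1 -> MISS (open row1); precharges=0
Acc 2: bank0 row1 -> MISS (open row1); precharges=0
Acc 3: bank1 row1 -> HIT
Acc 4: bank2 row2 -> MISS (open row2); precharges=0
Acc 5: bank1 row0 -> MISS (open row0); precharges=1
Acc 6: bank2 row2 -> HIT
Acc 7: bank1 row4 -> MISS (open row4); precharges=2
Acc 8: bank0 row0 -> MISS (open row0); precharges=3

Answer: M M H M M H M M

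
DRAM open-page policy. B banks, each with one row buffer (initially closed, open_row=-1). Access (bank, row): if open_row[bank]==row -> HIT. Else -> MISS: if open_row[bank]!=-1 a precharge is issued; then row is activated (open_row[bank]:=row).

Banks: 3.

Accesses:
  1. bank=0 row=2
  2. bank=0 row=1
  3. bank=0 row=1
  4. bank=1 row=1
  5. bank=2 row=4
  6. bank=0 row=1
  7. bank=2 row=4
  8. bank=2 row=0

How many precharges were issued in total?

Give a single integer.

Acc 1: bank0 row2 -> MISS (open row2); precharges=0
Acc 2: bank0 row1 -> MISS (open row1); precharges=1
Acc 3: bank0 row1 -> HIT
Acc 4: bank1 row1 -> MISS (open row1); precharges=1
Acc 5: bank2 row4 -> MISS (open row4); precharges=1
Acc 6: bank0 row1 -> HIT
Acc 7: bank2 row4 -> HIT
Acc 8: bank2 row0 -> MISS (open row0); precharges=2

Answer: 2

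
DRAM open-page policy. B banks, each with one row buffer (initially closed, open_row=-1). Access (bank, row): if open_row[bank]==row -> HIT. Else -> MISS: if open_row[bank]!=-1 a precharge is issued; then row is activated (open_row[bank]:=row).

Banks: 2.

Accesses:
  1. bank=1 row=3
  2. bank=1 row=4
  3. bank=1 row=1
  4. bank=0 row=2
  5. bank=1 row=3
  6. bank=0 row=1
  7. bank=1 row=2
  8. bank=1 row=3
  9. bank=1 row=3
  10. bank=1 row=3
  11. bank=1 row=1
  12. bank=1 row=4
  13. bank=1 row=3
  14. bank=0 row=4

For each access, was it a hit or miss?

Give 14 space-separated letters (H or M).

Acc 1: bank1 row3 -> MISS (open row3); precharges=0
Acc 2: bank1 row4 -> MISS (open row4); precharges=1
Acc 3: bank1 row1 -> MISS (open row1); precharges=2
Acc 4: bank0 row2 -> MISS (open row2); precharges=2
Acc 5: bank1 row3 -> MISS (open row3); precharges=3
Acc 6: bank0 row1 -> MISS (open row1); precharges=4
Acc 7: bank1 row2 -> MISS (open row2); precharges=5
Acc 8: bank1 row3 -> MISS (open row3); precharges=6
Acc 9: bank1 row3 -> HIT
Acc 10: bank1 row3 -> HIT
Acc 11: bank1 row1 -> MISS (open row1); precharges=7
Acc 12: bank1 row4 -> MISS (open row4); precharges=8
Acc 13: bank1 row3 -> MISS (open row3); precharges=9
Acc 14: bank0 row4 -> MISS (open row4); precharges=10

Answer: M M M M M M M M H H M M M M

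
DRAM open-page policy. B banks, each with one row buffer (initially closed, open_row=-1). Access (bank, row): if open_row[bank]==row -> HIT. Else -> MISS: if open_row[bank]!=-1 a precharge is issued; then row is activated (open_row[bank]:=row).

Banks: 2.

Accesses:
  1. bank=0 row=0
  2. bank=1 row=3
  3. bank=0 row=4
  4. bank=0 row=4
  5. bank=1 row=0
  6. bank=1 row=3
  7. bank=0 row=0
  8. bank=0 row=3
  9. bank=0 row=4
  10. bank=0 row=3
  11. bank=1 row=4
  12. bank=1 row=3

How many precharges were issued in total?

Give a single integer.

Answer: 9

Derivation:
Acc 1: bank0 row0 -> MISS (open row0); precharges=0
Acc 2: bank1 row3 -> MISS (open row3); precharges=0
Acc 3: bank0 row4 -> MISS (open row4); precharges=1
Acc 4: bank0 row4 -> HIT
Acc 5: bank1 row0 -> MISS (open row0); precharges=2
Acc 6: bank1 row3 -> MISS (open row3); precharges=3
Acc 7: bank0 row0 -> MISS (open row0); precharges=4
Acc 8: bank0 row3 -> MISS (open row3); precharges=5
Acc 9: bank0 row4 -> MISS (open row4); precharges=6
Acc 10: bank0 row3 -> MISS (open row3); precharges=7
Acc 11: bank1 row4 -> MISS (open row4); precharges=8
Acc 12: bank1 row3 -> MISS (open row3); precharges=9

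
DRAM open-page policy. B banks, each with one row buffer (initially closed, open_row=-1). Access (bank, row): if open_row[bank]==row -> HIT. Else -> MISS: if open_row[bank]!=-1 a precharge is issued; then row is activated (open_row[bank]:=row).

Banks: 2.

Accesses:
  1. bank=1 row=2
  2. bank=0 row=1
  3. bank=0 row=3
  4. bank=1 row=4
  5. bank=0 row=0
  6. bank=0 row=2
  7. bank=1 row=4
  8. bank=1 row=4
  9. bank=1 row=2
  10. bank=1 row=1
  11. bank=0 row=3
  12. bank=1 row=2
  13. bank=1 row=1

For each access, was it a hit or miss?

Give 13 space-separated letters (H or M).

Answer: M M M M M M H H M M M M M

Derivation:
Acc 1: bank1 row2 -> MISS (open row2); precharges=0
Acc 2: bank0 row1 -> MISS (open row1); precharges=0
Acc 3: bank0 row3 -> MISS (open row3); precharges=1
Acc 4: bank1 row4 -> MISS (open row4); precharges=2
Acc 5: bank0 row0 -> MISS (open row0); precharges=3
Acc 6: bank0 row2 -> MISS (open row2); precharges=4
Acc 7: bank1 row4 -> HIT
Acc 8: bank1 row4 -> HIT
Acc 9: bank1 row2 -> MISS (open row2); precharges=5
Acc 10: bank1 row1 -> MISS (open row1); precharges=6
Acc 11: bank0 row3 -> MISS (open row3); precharges=7
Acc 12: bank1 row2 -> MISS (open row2); precharges=8
Acc 13: bank1 row1 -> MISS (open row1); precharges=9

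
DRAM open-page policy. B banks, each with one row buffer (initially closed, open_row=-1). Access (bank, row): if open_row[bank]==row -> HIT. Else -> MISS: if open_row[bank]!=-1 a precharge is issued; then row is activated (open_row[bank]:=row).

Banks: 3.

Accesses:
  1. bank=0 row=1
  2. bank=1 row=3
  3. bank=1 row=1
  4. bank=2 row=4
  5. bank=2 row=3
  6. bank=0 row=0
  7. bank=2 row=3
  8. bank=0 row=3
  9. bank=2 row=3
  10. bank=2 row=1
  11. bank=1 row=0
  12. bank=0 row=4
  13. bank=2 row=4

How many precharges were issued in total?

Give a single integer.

Answer: 8

Derivation:
Acc 1: bank0 row1 -> MISS (open row1); precharges=0
Acc 2: bank1 row3 -> MISS (open row3); precharges=0
Acc 3: bank1 row1 -> MISS (open row1); precharges=1
Acc 4: bank2 row4 -> MISS (open row4); precharges=1
Acc 5: bank2 row3 -> MISS (open row3); precharges=2
Acc 6: bank0 row0 -> MISS (open row0); precharges=3
Acc 7: bank2 row3 -> HIT
Acc 8: bank0 row3 -> MISS (open row3); precharges=4
Acc 9: bank2 row3 -> HIT
Acc 10: bank2 row1 -> MISS (open row1); precharges=5
Acc 11: bank1 row0 -> MISS (open row0); precharges=6
Acc 12: bank0 row4 -> MISS (open row4); precharges=7
Acc 13: bank2 row4 -> MISS (open row4); precharges=8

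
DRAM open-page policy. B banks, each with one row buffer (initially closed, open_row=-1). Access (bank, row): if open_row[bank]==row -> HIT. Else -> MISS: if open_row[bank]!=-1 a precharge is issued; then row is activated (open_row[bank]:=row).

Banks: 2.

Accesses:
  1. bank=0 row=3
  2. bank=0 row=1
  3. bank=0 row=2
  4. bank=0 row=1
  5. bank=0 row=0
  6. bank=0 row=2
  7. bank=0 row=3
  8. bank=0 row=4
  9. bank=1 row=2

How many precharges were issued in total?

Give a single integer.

Acc 1: bank0 row3 -> MISS (open row3); precharges=0
Acc 2: bank0 row1 -> MISS (open row1); precharges=1
Acc 3: bank0 row2 -> MISS (open row2); precharges=2
Acc 4: bank0 row1 -> MISS (open row1); precharges=3
Acc 5: bank0 row0 -> MISS (open row0); precharges=4
Acc 6: bank0 row2 -> MISS (open row2); precharges=5
Acc 7: bank0 row3 -> MISS (open row3); precharges=6
Acc 8: bank0 row4 -> MISS (open row4); precharges=7
Acc 9: bank1 row2 -> MISS (open row2); precharges=7

Answer: 7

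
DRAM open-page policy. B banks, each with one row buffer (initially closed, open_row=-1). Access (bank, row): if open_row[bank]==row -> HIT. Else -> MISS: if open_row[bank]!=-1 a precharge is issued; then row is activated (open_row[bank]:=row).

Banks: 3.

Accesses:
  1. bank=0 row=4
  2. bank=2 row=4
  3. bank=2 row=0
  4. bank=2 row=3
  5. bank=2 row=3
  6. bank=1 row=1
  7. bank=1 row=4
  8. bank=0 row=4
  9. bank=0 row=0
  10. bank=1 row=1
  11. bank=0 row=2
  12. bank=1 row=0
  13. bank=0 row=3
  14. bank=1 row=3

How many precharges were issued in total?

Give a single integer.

Acc 1: bank0 row4 -> MISS (open row4); precharges=0
Acc 2: bank2 row4 -> MISS (open row4); precharges=0
Acc 3: bank2 row0 -> MISS (open row0); precharges=1
Acc 4: bank2 row3 -> MISS (open row3); precharges=2
Acc 5: bank2 row3 -> HIT
Acc 6: bank1 row1 -> MISS (open row1); precharges=2
Acc 7: bank1 row4 -> MISS (open row4); precharges=3
Acc 8: bank0 row4 -> HIT
Acc 9: bank0 row0 -> MISS (open row0); precharges=4
Acc 10: bank1 row1 -> MISS (open row1); precharges=5
Acc 11: bank0 row2 -> MISS (open row2); precharges=6
Acc 12: bank1 row0 -> MISS (open row0); precharges=7
Acc 13: bank0 row3 -> MISS (open row3); precharges=8
Acc 14: bank1 row3 -> MISS (open row3); precharges=9

Answer: 9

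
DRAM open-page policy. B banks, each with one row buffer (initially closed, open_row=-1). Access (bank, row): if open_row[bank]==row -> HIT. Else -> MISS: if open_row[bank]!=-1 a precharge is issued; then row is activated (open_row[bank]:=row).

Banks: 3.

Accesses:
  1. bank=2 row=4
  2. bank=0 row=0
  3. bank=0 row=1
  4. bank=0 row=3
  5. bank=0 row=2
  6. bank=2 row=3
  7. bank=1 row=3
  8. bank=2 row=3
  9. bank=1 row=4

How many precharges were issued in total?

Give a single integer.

Answer: 5

Derivation:
Acc 1: bank2 row4 -> MISS (open row4); precharges=0
Acc 2: bank0 row0 -> MISS (open row0); precharges=0
Acc 3: bank0 row1 -> MISS (open row1); precharges=1
Acc 4: bank0 row3 -> MISS (open row3); precharges=2
Acc 5: bank0 row2 -> MISS (open row2); precharges=3
Acc 6: bank2 row3 -> MISS (open row3); precharges=4
Acc 7: bank1 row3 -> MISS (open row3); precharges=4
Acc 8: bank2 row3 -> HIT
Acc 9: bank1 row4 -> MISS (open row4); precharges=5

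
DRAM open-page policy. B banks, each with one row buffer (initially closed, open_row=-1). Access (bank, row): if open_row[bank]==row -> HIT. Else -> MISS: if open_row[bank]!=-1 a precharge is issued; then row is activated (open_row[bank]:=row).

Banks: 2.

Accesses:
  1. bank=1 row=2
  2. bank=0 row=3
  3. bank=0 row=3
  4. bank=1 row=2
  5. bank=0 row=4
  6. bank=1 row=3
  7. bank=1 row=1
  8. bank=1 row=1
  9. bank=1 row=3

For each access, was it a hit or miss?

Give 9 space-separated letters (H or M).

Answer: M M H H M M M H M

Derivation:
Acc 1: bank1 row2 -> MISS (open row2); precharges=0
Acc 2: bank0 row3 -> MISS (open row3); precharges=0
Acc 3: bank0 row3 -> HIT
Acc 4: bank1 row2 -> HIT
Acc 5: bank0 row4 -> MISS (open row4); precharges=1
Acc 6: bank1 row3 -> MISS (open row3); precharges=2
Acc 7: bank1 row1 -> MISS (open row1); precharges=3
Acc 8: bank1 row1 -> HIT
Acc 9: bank1 row3 -> MISS (open row3); precharges=4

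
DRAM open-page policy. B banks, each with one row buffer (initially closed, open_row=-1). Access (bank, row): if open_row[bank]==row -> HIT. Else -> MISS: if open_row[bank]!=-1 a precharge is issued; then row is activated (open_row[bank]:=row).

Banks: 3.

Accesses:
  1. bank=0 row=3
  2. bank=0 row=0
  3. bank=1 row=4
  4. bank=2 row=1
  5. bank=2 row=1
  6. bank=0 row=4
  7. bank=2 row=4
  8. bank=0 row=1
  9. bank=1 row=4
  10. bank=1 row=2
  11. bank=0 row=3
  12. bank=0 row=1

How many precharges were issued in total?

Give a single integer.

Answer: 7

Derivation:
Acc 1: bank0 row3 -> MISS (open row3); precharges=0
Acc 2: bank0 row0 -> MISS (open row0); precharges=1
Acc 3: bank1 row4 -> MISS (open row4); precharges=1
Acc 4: bank2 row1 -> MISS (open row1); precharges=1
Acc 5: bank2 row1 -> HIT
Acc 6: bank0 row4 -> MISS (open row4); precharges=2
Acc 7: bank2 row4 -> MISS (open row4); precharges=3
Acc 8: bank0 row1 -> MISS (open row1); precharges=4
Acc 9: bank1 row4 -> HIT
Acc 10: bank1 row2 -> MISS (open row2); precharges=5
Acc 11: bank0 row3 -> MISS (open row3); precharges=6
Acc 12: bank0 row1 -> MISS (open row1); precharges=7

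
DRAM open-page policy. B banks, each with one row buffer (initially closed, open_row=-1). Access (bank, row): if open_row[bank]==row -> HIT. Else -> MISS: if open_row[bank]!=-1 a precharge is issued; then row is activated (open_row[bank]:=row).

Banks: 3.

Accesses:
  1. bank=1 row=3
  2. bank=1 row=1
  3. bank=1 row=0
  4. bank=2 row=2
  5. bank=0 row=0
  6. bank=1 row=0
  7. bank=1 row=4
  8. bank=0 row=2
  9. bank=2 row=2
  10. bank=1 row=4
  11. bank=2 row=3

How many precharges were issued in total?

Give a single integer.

Acc 1: bank1 row3 -> MISS (open row3); precharges=0
Acc 2: bank1 row1 -> MISS (open row1); precharges=1
Acc 3: bank1 row0 -> MISS (open row0); precharges=2
Acc 4: bank2 row2 -> MISS (open row2); precharges=2
Acc 5: bank0 row0 -> MISS (open row0); precharges=2
Acc 6: bank1 row0 -> HIT
Acc 7: bank1 row4 -> MISS (open row4); precharges=3
Acc 8: bank0 row2 -> MISS (open row2); precharges=4
Acc 9: bank2 row2 -> HIT
Acc 10: bank1 row4 -> HIT
Acc 11: bank2 row3 -> MISS (open row3); precharges=5

Answer: 5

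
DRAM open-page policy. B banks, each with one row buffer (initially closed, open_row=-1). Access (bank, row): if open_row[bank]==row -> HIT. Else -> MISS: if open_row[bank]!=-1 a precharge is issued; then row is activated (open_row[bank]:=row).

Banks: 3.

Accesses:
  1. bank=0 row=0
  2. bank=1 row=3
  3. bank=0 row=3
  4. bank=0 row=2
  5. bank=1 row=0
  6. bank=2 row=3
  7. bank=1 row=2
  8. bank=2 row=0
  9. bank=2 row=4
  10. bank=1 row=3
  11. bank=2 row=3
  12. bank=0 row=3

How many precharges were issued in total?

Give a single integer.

Answer: 9

Derivation:
Acc 1: bank0 row0 -> MISS (open row0); precharges=0
Acc 2: bank1 row3 -> MISS (open row3); precharges=0
Acc 3: bank0 row3 -> MISS (open row3); precharges=1
Acc 4: bank0 row2 -> MISS (open row2); precharges=2
Acc 5: bank1 row0 -> MISS (open row0); precharges=3
Acc 6: bank2 row3 -> MISS (open row3); precharges=3
Acc 7: bank1 row2 -> MISS (open row2); precharges=4
Acc 8: bank2 row0 -> MISS (open row0); precharges=5
Acc 9: bank2 row4 -> MISS (open row4); precharges=6
Acc 10: bank1 row3 -> MISS (open row3); precharges=7
Acc 11: bank2 row3 -> MISS (open row3); precharges=8
Acc 12: bank0 row3 -> MISS (open row3); precharges=9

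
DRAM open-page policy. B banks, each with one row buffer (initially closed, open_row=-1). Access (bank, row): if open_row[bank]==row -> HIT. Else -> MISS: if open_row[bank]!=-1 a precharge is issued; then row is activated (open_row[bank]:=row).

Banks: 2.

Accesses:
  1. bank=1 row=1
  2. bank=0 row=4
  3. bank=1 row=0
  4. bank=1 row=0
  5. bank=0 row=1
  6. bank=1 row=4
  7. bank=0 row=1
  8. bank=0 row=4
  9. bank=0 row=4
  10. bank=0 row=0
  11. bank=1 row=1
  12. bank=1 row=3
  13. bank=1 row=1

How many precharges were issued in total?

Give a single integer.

Acc 1: bank1 row1 -> MISS (open row1); precharges=0
Acc 2: bank0 row4 -> MISS (open row4); precharges=0
Acc 3: bank1 row0 -> MISS (open row0); precharges=1
Acc 4: bank1 row0 -> HIT
Acc 5: bank0 row1 -> MISS (open row1); precharges=2
Acc 6: bank1 row4 -> MISS (open row4); precharges=3
Acc 7: bank0 row1 -> HIT
Acc 8: bank0 row4 -> MISS (open row4); precharges=4
Acc 9: bank0 row4 -> HIT
Acc 10: bank0 row0 -> MISS (open row0); precharges=5
Acc 11: bank1 row1 -> MISS (open row1); precharges=6
Acc 12: bank1 row3 -> MISS (open row3); precharges=7
Acc 13: bank1 row1 -> MISS (open row1); precharges=8

Answer: 8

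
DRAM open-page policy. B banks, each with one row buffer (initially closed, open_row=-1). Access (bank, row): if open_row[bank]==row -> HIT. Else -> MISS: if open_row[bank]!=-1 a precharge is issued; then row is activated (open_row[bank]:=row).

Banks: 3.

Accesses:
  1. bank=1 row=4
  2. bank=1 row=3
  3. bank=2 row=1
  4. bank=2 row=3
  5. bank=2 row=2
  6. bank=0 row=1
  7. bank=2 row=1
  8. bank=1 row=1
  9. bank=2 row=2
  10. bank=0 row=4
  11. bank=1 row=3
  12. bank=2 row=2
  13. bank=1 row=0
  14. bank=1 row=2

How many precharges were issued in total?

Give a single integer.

Answer: 10

Derivation:
Acc 1: bank1 row4 -> MISS (open row4); precharges=0
Acc 2: bank1 row3 -> MISS (open row3); precharges=1
Acc 3: bank2 row1 -> MISS (open row1); precharges=1
Acc 4: bank2 row3 -> MISS (open row3); precharges=2
Acc 5: bank2 row2 -> MISS (open row2); precharges=3
Acc 6: bank0 row1 -> MISS (open row1); precharges=3
Acc 7: bank2 row1 -> MISS (open row1); precharges=4
Acc 8: bank1 row1 -> MISS (open row1); precharges=5
Acc 9: bank2 row2 -> MISS (open row2); precharges=6
Acc 10: bank0 row4 -> MISS (open row4); precharges=7
Acc 11: bank1 row3 -> MISS (open row3); precharges=8
Acc 12: bank2 row2 -> HIT
Acc 13: bank1 row0 -> MISS (open row0); precharges=9
Acc 14: bank1 row2 -> MISS (open row2); precharges=10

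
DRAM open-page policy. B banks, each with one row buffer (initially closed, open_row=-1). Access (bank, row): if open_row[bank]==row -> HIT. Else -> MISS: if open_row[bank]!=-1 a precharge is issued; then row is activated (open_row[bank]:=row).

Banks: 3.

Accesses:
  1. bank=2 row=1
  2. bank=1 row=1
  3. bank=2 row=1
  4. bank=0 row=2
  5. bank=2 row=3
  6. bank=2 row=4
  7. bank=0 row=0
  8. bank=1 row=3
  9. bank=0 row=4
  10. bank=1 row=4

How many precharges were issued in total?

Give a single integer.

Acc 1: bank2 row1 -> MISS (open row1); precharges=0
Acc 2: bank1 row1 -> MISS (open row1); precharges=0
Acc 3: bank2 row1 -> HIT
Acc 4: bank0 row2 -> MISS (open row2); precharges=0
Acc 5: bank2 row3 -> MISS (open row3); precharges=1
Acc 6: bank2 row4 -> MISS (open row4); precharges=2
Acc 7: bank0 row0 -> MISS (open row0); precharges=3
Acc 8: bank1 row3 -> MISS (open row3); precharges=4
Acc 9: bank0 row4 -> MISS (open row4); precharges=5
Acc 10: bank1 row4 -> MISS (open row4); precharges=6

Answer: 6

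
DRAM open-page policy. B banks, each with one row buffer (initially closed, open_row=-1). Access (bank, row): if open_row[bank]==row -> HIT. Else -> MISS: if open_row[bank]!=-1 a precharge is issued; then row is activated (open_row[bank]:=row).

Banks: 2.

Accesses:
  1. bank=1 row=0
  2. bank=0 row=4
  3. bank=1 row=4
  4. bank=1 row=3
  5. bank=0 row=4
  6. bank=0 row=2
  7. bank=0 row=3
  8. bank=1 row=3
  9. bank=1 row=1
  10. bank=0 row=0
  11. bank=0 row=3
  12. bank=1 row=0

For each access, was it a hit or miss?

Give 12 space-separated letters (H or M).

Acc 1: bank1 row0 -> MISS (open row0); precharges=0
Acc 2: bank0 row4 -> MISS (open row4); precharges=0
Acc 3: bank1 row4 -> MISS (open row4); precharges=1
Acc 4: bank1 row3 -> MISS (open row3); precharges=2
Acc 5: bank0 row4 -> HIT
Acc 6: bank0 row2 -> MISS (open row2); precharges=3
Acc 7: bank0 row3 -> MISS (open row3); precharges=4
Acc 8: bank1 row3 -> HIT
Acc 9: bank1 row1 -> MISS (open row1); precharges=5
Acc 10: bank0 row0 -> MISS (open row0); precharges=6
Acc 11: bank0 row3 -> MISS (open row3); precharges=7
Acc 12: bank1 row0 -> MISS (open row0); precharges=8

Answer: M M M M H M M H M M M M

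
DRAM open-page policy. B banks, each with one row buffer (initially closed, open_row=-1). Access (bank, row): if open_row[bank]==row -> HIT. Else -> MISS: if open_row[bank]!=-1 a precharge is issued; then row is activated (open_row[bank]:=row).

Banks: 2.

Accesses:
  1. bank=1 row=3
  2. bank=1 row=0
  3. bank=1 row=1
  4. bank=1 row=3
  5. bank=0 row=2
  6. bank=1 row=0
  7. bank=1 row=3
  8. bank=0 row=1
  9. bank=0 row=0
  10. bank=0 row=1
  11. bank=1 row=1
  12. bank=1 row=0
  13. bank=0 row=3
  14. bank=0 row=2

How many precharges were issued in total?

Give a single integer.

Answer: 12

Derivation:
Acc 1: bank1 row3 -> MISS (open row3); precharges=0
Acc 2: bank1 row0 -> MISS (open row0); precharges=1
Acc 3: bank1 row1 -> MISS (open row1); precharges=2
Acc 4: bank1 row3 -> MISS (open row3); precharges=3
Acc 5: bank0 row2 -> MISS (open row2); precharges=3
Acc 6: bank1 row0 -> MISS (open row0); precharges=4
Acc 7: bank1 row3 -> MISS (open row3); precharges=5
Acc 8: bank0 row1 -> MISS (open row1); precharges=6
Acc 9: bank0 row0 -> MISS (open row0); precharges=7
Acc 10: bank0 row1 -> MISS (open row1); precharges=8
Acc 11: bank1 row1 -> MISS (open row1); precharges=9
Acc 12: bank1 row0 -> MISS (open row0); precharges=10
Acc 13: bank0 row3 -> MISS (open row3); precharges=11
Acc 14: bank0 row2 -> MISS (open row2); precharges=12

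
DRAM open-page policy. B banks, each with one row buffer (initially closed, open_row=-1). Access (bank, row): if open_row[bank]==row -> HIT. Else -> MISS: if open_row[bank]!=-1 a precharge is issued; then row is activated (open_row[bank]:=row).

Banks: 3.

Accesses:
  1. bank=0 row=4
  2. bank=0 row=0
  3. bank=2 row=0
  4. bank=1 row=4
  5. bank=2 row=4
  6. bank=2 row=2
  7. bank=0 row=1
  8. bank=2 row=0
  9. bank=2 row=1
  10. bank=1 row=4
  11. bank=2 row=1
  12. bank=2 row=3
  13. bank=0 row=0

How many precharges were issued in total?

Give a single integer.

Answer: 8

Derivation:
Acc 1: bank0 row4 -> MISS (open row4); precharges=0
Acc 2: bank0 row0 -> MISS (open row0); precharges=1
Acc 3: bank2 row0 -> MISS (open row0); precharges=1
Acc 4: bank1 row4 -> MISS (open row4); precharges=1
Acc 5: bank2 row4 -> MISS (open row4); precharges=2
Acc 6: bank2 row2 -> MISS (open row2); precharges=3
Acc 7: bank0 row1 -> MISS (open row1); precharges=4
Acc 8: bank2 row0 -> MISS (open row0); precharges=5
Acc 9: bank2 row1 -> MISS (open row1); precharges=6
Acc 10: bank1 row4 -> HIT
Acc 11: bank2 row1 -> HIT
Acc 12: bank2 row3 -> MISS (open row3); precharges=7
Acc 13: bank0 row0 -> MISS (open row0); precharges=8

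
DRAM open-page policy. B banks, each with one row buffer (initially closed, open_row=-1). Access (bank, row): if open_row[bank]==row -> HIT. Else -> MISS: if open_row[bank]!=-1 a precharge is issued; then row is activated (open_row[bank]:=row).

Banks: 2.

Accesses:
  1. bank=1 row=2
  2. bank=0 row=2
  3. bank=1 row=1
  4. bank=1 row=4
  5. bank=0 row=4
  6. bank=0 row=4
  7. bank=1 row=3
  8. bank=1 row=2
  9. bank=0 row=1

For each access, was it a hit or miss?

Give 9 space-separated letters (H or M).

Acc 1: bank1 row2 -> MISS (open row2); precharges=0
Acc 2: bank0 row2 -> MISS (open row2); precharges=0
Acc 3: bank1 row1 -> MISS (open row1); precharges=1
Acc 4: bank1 row4 -> MISS (open row4); precharges=2
Acc 5: bank0 row4 -> MISS (open row4); precharges=3
Acc 6: bank0 row4 -> HIT
Acc 7: bank1 row3 -> MISS (open row3); precharges=4
Acc 8: bank1 row2 -> MISS (open row2); precharges=5
Acc 9: bank0 row1 -> MISS (open row1); precharges=6

Answer: M M M M M H M M M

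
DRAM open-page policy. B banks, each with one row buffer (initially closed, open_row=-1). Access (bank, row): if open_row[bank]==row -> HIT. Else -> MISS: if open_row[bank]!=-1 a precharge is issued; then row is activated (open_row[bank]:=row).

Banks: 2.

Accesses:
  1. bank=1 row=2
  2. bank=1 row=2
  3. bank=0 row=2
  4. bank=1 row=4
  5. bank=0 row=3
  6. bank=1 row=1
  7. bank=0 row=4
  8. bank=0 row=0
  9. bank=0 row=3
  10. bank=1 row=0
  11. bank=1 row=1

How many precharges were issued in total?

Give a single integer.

Acc 1: bank1 row2 -> MISS (open row2); precharges=0
Acc 2: bank1 row2 -> HIT
Acc 3: bank0 row2 -> MISS (open row2); precharges=0
Acc 4: bank1 row4 -> MISS (open row4); precharges=1
Acc 5: bank0 row3 -> MISS (open row3); precharges=2
Acc 6: bank1 row1 -> MISS (open row1); precharges=3
Acc 7: bank0 row4 -> MISS (open row4); precharges=4
Acc 8: bank0 row0 -> MISS (open row0); precharges=5
Acc 9: bank0 row3 -> MISS (open row3); precharges=6
Acc 10: bank1 row0 -> MISS (open row0); precharges=7
Acc 11: bank1 row1 -> MISS (open row1); precharges=8

Answer: 8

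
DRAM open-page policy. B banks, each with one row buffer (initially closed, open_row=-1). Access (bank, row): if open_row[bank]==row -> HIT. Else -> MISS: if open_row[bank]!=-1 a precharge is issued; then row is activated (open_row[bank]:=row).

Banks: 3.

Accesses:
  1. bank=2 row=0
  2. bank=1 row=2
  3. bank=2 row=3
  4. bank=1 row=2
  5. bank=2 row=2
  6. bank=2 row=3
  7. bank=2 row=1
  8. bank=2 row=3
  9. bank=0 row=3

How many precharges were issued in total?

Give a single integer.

Answer: 5

Derivation:
Acc 1: bank2 row0 -> MISS (open row0); precharges=0
Acc 2: bank1 row2 -> MISS (open row2); precharges=0
Acc 3: bank2 row3 -> MISS (open row3); precharges=1
Acc 4: bank1 row2 -> HIT
Acc 5: bank2 row2 -> MISS (open row2); precharges=2
Acc 6: bank2 row3 -> MISS (open row3); precharges=3
Acc 7: bank2 row1 -> MISS (open row1); precharges=4
Acc 8: bank2 row3 -> MISS (open row3); precharges=5
Acc 9: bank0 row3 -> MISS (open row3); precharges=5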